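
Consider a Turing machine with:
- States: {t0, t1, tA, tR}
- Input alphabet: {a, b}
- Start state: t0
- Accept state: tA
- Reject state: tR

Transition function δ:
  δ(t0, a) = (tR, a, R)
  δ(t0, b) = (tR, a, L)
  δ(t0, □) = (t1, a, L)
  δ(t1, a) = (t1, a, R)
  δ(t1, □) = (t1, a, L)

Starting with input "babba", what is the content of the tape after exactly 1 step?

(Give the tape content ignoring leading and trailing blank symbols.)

Execution trace:
Initial: [t0]babba
Step 1: δ(t0, b) = (tR, a, L) → [tR]□aabba

The machine reaches the reject state tR and halts.

After 1 step, the tape (ignoring leading/trailing blanks) is: aabba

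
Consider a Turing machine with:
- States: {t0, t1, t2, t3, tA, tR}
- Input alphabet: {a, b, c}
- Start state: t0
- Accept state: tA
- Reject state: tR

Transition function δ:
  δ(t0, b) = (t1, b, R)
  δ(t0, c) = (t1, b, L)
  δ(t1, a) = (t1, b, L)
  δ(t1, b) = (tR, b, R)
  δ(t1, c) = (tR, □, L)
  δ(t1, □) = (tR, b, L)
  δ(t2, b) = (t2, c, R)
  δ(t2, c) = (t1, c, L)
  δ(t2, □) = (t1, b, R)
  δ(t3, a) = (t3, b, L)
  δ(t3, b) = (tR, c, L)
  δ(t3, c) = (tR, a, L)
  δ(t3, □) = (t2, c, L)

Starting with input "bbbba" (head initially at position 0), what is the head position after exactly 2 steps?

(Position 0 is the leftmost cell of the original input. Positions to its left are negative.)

Execution trace (head position shown):
Step 0: [t0]bbbba  (head at position 0)
Step 1: move right → b[t1]bbba  (head at position 1)
Step 2: move right → bb[tR]bba  (head at position 2)

After 2 steps, the head is at position 2.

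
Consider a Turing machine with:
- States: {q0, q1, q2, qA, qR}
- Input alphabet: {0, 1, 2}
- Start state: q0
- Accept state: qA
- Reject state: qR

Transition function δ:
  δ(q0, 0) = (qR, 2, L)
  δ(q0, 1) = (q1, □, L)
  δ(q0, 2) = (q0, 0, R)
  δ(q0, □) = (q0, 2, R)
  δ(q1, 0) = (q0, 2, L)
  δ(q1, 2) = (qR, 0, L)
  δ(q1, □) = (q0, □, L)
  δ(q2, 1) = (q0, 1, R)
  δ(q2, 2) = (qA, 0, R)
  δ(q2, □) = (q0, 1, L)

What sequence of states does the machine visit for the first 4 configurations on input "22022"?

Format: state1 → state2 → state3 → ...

Execution trace:
Initial: [q0]22022
Step 1: δ(q0, 2) = (q0, 0, R) → 0[q0]2022
Step 2: δ(q0, 2) = (q0, 0, R) → 00[q0]022
Step 3: δ(q0, 0) = (qR, 2, L) → 0[qR]0222

The machine reaches the reject state qR and halts.

State sequence: q0 → q0 → q0 → qR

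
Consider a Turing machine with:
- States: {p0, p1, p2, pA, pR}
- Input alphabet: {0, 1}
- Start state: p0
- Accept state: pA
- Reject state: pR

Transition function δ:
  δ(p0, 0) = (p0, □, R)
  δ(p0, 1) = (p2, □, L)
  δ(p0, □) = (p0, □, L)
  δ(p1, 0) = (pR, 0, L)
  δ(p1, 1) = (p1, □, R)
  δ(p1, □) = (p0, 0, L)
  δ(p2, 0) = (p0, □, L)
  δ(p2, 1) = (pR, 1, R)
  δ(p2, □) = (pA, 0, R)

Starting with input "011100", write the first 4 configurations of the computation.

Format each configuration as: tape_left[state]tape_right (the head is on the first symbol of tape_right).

Transitions applied:
Step 1: δ(p0, 0) = (p0, □, R)
Step 2: δ(p0, 1) = (p2, □, L)
Step 3: δ(p2, □) = (pA, 0, R)

The first 4 configurations are:
[p0]011100 ⊢ □[p0]11100 ⊢ [p2]□□1100 ⊢ 0[pA]□1100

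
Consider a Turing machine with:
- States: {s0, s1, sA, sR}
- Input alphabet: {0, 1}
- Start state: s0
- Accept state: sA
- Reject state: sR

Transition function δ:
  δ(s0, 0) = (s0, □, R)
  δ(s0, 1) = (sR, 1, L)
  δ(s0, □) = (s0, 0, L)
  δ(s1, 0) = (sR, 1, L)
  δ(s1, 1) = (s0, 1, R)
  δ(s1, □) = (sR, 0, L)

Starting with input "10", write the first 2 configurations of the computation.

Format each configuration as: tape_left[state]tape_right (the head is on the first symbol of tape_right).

Transitions applied:
Step 1: δ(s0, 1) = (sR, 1, L)

The first 2 configurations are:
[s0]10 ⊢ [sR]□10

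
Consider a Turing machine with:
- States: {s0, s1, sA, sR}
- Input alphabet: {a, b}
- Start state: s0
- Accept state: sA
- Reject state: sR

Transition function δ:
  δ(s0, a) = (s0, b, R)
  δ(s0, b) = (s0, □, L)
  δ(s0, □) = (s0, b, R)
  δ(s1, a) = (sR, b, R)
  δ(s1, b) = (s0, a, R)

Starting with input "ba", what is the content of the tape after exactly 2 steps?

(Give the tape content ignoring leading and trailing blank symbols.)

Execution trace:
Initial: [s0]ba
Step 1: δ(s0, b) = (s0, □, L) → [s0]□□a
Step 2: δ(s0, □) = (s0, b, R) → b[s0]□a

After 2 steps, the tape (ignoring leading/trailing blanks) is: b□a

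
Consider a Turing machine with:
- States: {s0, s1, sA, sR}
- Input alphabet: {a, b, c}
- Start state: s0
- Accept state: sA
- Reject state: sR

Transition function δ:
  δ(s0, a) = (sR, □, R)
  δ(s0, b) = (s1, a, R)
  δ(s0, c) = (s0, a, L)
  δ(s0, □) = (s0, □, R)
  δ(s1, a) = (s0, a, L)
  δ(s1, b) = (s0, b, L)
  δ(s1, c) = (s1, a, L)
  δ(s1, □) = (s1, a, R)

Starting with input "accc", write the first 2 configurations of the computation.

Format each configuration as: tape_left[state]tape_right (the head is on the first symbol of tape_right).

Transitions applied:
Step 1: δ(s0, a) = (sR, □, R)

The first 2 configurations are:
[s0]accc ⊢ □[sR]ccc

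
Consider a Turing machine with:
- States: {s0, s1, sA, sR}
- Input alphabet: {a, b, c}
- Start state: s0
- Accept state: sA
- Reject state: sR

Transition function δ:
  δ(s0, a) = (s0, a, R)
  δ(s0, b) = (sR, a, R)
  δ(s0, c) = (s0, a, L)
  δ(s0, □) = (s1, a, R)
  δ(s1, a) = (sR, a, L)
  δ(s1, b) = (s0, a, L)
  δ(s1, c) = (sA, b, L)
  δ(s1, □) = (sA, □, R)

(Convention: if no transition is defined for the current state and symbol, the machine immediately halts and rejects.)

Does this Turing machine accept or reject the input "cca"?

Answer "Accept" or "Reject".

Execution trace:
Initial: [s0]cca
Step 1: δ(s0, c) = (s0, a, L) → [s0]□aca
Step 2: δ(s0, □) = (s1, a, R) → a[s1]aca
Step 3: δ(s1, a) = (sR, a, L) → [sR]aaca

The machine reaches the reject state sR and halts.

Answer: Reject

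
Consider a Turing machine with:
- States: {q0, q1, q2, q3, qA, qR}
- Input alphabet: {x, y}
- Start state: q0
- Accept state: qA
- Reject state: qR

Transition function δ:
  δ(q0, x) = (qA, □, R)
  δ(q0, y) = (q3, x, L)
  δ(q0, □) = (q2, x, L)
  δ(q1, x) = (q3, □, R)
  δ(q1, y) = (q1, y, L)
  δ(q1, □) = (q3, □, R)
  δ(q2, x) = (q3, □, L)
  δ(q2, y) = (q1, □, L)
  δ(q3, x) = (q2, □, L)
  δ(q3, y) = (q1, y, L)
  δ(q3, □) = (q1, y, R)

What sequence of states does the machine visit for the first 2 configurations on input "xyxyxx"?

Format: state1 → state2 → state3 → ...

Execution trace:
Initial: [q0]xyxyxx
Step 1: δ(q0, x) = (qA, □, R) → □[qA]yxyxx

The machine reaches the accept state qA and halts.

State sequence: q0 → qA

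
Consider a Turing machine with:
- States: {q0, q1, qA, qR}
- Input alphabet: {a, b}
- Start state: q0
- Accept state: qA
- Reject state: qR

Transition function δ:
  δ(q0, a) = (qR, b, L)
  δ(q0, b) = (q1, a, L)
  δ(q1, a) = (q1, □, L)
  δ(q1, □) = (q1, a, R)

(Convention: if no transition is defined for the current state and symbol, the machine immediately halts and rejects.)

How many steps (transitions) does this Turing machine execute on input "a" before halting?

Execution trace:
Initial: [q0]a
Step 1: δ(q0, a) = (qR, b, L) → [qR]□b

The machine reaches the reject state qR and halts.

The machine executed 1 step before halting.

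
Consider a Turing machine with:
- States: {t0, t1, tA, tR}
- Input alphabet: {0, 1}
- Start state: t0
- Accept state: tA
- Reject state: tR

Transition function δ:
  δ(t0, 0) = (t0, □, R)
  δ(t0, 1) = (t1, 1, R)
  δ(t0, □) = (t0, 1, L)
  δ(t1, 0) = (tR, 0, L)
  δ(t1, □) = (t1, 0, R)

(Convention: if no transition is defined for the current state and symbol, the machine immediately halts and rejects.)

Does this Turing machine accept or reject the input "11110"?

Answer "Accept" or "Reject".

Execution trace:
Initial: [t0]11110
Step 1: δ(t0, 1) = (t1, 1, R) → 1[t1]1110

No transition is defined for δ(t1, 1). By convention the machine halts and rejects.

Answer: Reject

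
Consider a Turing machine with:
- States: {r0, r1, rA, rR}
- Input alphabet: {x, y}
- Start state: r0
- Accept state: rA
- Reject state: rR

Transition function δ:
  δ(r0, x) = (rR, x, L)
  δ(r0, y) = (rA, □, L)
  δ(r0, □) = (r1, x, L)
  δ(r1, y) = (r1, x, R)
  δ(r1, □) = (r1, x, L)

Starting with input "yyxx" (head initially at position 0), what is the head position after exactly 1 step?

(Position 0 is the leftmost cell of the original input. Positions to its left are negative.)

Execution trace (head position shown):
Step 0: [r0]yyxx  (head at position 0)
Step 1: move left → [rA]□□yxx  (head at position -1)

After 1 step, the head is at position -1.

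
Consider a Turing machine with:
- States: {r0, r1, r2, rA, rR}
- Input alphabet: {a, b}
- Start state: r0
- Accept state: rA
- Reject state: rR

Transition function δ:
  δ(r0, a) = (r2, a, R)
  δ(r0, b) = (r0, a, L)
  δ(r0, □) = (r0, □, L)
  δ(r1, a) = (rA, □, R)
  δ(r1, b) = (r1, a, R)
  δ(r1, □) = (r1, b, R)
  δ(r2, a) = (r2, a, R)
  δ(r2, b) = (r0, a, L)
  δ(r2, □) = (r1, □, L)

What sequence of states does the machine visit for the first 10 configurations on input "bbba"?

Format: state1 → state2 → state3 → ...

Execution trace:
Initial: [r0]bbba
Step 1: δ(r0, b) = (r0, a, L) → [r0]□abba
Step 2: δ(r0, □) = (r0, □, L) → [r0]□□abba
Step 3: δ(r0, □) = (r0, □, L) → [r0]□□□abba
Step 4: δ(r0, □) = (r0, □, L) → [r0]□□□□abba
Step 5: δ(r0, □) = (r0, □, L) → [r0]□□□□□abba
Step 6: δ(r0, □) = (r0, □, L) → [r0]□□□□□□abba
Step 7: δ(r0, □) = (r0, □, L) → [r0]□□□□□□□abba
Step 8: δ(r0, □) = (r0, □, L) → [r0]□□□□□□□□abba
Step 9: δ(r0, □) = (r0, □, L) → [r0]□□□□□□□□□abba

State sequence: r0 → r0 → r0 → r0 → r0 → r0 → r0 → r0 → r0 → r0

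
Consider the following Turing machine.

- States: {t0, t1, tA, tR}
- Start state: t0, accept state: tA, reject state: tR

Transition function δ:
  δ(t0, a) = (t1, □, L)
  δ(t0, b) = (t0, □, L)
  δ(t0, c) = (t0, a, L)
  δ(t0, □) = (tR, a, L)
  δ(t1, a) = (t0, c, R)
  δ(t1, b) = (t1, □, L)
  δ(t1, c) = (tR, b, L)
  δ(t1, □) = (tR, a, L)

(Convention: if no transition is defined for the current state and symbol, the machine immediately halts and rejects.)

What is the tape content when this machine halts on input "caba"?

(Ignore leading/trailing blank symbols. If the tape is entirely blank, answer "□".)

Execution trace:
Initial: [t0]caba
Step 1: δ(t0, c) = (t0, a, L) → [t0]□aaba
Step 2: δ(t0, □) = (tR, a, L) → [tR]□aaaba

The machine reaches the reject state tR and halts.

Final tape (ignoring leading/trailing blanks): aaaba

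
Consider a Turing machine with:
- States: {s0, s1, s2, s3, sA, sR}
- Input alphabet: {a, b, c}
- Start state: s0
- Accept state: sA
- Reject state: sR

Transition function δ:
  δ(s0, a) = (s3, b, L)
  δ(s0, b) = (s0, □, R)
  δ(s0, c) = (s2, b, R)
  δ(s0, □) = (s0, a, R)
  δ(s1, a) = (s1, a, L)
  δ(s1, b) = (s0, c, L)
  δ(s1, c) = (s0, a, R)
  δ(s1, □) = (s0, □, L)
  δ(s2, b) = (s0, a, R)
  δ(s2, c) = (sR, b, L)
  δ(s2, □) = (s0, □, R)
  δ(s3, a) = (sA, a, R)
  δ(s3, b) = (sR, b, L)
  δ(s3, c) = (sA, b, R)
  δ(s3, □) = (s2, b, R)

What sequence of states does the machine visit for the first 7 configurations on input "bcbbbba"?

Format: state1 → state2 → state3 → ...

Execution trace:
Initial: [s0]bcbbbba
Step 1: δ(s0, b) = (s0, □, R) → □[s0]cbbbba
Step 2: δ(s0, c) = (s2, b, R) → □b[s2]bbbba
Step 3: δ(s2, b) = (s0, a, R) → □ba[s0]bbba
Step 4: δ(s0, b) = (s0, □, R) → □ba□[s0]bba
Step 5: δ(s0, b) = (s0, □, R) → □ba□□[s0]ba
Step 6: δ(s0, b) = (s0, □, R) → □ba□□□[s0]a

State sequence: s0 → s0 → s2 → s0 → s0 → s0 → s0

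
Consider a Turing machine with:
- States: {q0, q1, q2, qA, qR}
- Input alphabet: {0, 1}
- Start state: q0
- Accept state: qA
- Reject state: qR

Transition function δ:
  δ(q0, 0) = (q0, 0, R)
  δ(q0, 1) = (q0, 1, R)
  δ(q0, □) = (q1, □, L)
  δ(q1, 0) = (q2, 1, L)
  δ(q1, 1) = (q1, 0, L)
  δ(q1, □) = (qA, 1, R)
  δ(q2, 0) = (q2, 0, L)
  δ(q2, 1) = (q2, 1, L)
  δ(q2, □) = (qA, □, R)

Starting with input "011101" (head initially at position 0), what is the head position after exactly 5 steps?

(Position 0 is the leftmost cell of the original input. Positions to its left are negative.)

Execution trace (head position shown):
Step 0: [q0]011101  (head at position 0)
Step 1: move right → 0[q0]11101  (head at position 1)
Step 2: move right → 01[q0]1101  (head at position 2)
Step 3: move right → 011[q0]101  (head at position 3)
Step 4: move right → 0111[q0]01  (head at position 4)
Step 5: move right → 01110[q0]1  (head at position 5)

After 5 steps, the head is at position 5.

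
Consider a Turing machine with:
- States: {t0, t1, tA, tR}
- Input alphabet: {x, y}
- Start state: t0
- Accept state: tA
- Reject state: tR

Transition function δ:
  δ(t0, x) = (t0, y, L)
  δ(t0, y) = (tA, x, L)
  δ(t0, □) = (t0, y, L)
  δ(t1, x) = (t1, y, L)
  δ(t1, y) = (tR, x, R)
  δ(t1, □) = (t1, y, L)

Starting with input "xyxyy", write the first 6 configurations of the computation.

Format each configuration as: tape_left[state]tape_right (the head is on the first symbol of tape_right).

Transitions applied:
Step 1: δ(t0, x) = (t0, y, L)
Step 2: δ(t0, □) = (t0, y, L)
Step 3: δ(t0, □) = (t0, y, L)
Step 4: δ(t0, □) = (t0, y, L)
Step 5: δ(t0, □) = (t0, y, L)

The first 6 configurations are:
[t0]xyxyy ⊢ [t0]□yyxyy ⊢ [t0]□yyyxyy ⊢ [t0]□yyyyxyy ⊢ [t0]□yyyyyxyy ⊢ [t0]□yyyyyyxyy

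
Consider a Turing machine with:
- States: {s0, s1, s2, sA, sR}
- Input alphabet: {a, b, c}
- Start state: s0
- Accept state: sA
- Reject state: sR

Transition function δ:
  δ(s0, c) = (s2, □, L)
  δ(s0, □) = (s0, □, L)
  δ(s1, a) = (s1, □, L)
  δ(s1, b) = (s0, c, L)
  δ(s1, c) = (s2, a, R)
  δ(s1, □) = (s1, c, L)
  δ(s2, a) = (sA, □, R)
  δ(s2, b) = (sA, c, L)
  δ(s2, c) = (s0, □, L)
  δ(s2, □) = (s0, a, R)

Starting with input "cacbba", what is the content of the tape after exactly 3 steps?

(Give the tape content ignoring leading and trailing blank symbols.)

Execution trace:
Initial: [s0]cacbba
Step 1: δ(s0, c) = (s2, □, L) → [s2]□□acbba
Step 2: δ(s2, □) = (s0, a, R) → a[s0]□acbba
Step 3: δ(s0, □) = (s0, □, L) → [s0]a□acbba

No transition is defined for δ(s0, a). By convention the machine halts and rejects.

After 3 steps, the tape (ignoring leading/trailing blanks) is: a□acbba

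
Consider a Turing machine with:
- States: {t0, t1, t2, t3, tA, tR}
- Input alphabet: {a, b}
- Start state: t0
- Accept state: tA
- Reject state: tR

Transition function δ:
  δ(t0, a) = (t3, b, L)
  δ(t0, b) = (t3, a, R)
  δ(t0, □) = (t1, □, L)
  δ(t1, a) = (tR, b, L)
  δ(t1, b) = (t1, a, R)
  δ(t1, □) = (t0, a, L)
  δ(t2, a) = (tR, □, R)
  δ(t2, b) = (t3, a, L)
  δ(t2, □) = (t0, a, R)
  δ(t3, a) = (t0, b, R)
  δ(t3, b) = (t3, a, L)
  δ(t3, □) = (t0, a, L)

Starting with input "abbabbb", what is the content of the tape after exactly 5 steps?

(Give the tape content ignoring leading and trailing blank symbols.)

Execution trace:
Initial: [t0]abbabbb
Step 1: δ(t0, a) = (t3, b, L) → [t3]□bbbabbb
Step 2: δ(t3, □) = (t0, a, L) → [t0]□abbbabbb
Step 3: δ(t0, □) = (t1, □, L) → [t1]□□abbbabbb
Step 4: δ(t1, □) = (t0, a, L) → [t0]□a□abbbabbb
Step 5: δ(t0, □) = (t1, □, L) → [t1]□□a□abbbabbb

After 5 steps, the tape (ignoring leading/trailing blanks) is: a□abbbabbb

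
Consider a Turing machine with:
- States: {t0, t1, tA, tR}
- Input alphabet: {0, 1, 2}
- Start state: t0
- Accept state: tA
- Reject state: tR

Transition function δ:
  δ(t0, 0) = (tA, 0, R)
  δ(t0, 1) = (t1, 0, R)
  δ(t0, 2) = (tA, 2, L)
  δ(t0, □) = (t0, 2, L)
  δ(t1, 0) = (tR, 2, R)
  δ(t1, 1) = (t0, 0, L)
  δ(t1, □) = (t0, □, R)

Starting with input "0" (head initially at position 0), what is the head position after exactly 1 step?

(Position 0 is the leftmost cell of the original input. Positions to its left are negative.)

Execution trace (head position shown):
Step 0: [t0]0  (head at position 0)
Step 1: move right → 0[tA]□  (head at position 1)

After 1 step, the head is at position 1.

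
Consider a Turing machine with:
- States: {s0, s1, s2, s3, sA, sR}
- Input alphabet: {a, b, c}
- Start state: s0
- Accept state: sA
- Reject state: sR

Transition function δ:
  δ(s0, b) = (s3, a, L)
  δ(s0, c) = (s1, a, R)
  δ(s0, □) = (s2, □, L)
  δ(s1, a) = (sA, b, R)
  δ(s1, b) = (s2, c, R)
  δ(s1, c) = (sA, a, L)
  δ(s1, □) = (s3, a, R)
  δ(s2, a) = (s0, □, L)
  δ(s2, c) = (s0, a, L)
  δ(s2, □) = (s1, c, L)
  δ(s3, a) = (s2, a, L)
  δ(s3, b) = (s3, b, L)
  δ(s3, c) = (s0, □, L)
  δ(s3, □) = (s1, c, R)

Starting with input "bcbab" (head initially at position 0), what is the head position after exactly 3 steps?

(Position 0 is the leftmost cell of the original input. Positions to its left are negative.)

Execution trace (head position shown):
Step 0: [s0]bcbab  (head at position 0)
Step 1: move left → [s3]□acbab  (head at position -1)
Step 2: move right → c[s1]acbab  (head at position 0)
Step 3: move right → cb[sA]cbab  (head at position 1)

After 3 steps, the head is at position 1.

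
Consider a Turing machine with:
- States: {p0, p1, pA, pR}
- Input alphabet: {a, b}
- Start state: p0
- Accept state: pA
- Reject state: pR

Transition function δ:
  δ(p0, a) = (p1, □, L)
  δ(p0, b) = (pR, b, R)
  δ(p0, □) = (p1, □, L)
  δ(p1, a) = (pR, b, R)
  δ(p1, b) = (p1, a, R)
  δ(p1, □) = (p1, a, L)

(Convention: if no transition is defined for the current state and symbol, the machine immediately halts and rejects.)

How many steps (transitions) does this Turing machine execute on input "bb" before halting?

Execution trace:
Initial: [p0]bb
Step 1: δ(p0, b) = (pR, b, R) → b[pR]b

The machine reaches the reject state pR and halts.

The machine executed 1 step before halting.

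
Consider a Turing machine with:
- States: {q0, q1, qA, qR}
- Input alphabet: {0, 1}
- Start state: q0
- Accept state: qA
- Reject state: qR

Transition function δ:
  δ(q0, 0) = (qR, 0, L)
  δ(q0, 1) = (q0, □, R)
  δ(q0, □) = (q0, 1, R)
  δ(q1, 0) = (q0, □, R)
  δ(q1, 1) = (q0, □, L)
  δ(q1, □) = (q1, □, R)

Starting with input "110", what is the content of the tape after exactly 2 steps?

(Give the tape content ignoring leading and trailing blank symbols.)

Execution trace:
Initial: [q0]110
Step 1: δ(q0, 1) = (q0, □, R) → □[q0]10
Step 2: δ(q0, 1) = (q0, □, R) → □□[q0]0

After 2 steps, the tape (ignoring leading/trailing blanks) is: 0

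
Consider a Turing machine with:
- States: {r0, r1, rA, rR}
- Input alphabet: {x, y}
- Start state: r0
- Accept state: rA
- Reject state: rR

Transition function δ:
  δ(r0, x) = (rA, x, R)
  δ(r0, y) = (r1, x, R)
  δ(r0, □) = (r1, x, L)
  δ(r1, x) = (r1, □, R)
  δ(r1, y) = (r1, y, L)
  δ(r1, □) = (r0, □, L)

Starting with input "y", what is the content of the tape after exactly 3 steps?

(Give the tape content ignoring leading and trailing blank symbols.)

Execution trace:
Initial: [r0]y
Step 1: δ(r0, y) = (r1, x, R) → x[r1]□
Step 2: δ(r1, □) = (r0, □, L) → [r0]x□
Step 3: δ(r0, x) = (rA, x, R) → x[rA]□

The machine reaches the accept state rA and halts.

After 3 steps, the tape (ignoring leading/trailing blanks) is: x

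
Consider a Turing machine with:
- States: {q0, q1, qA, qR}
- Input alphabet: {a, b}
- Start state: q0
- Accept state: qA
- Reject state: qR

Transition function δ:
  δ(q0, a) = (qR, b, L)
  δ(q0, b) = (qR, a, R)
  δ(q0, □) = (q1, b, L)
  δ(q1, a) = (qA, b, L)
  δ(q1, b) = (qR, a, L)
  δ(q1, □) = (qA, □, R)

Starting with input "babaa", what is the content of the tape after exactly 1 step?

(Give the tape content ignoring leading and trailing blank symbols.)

Execution trace:
Initial: [q0]babaa
Step 1: δ(q0, b) = (qR, a, R) → a[qR]abaa

The machine reaches the reject state qR and halts.

After 1 step, the tape (ignoring leading/trailing blanks) is: aabaa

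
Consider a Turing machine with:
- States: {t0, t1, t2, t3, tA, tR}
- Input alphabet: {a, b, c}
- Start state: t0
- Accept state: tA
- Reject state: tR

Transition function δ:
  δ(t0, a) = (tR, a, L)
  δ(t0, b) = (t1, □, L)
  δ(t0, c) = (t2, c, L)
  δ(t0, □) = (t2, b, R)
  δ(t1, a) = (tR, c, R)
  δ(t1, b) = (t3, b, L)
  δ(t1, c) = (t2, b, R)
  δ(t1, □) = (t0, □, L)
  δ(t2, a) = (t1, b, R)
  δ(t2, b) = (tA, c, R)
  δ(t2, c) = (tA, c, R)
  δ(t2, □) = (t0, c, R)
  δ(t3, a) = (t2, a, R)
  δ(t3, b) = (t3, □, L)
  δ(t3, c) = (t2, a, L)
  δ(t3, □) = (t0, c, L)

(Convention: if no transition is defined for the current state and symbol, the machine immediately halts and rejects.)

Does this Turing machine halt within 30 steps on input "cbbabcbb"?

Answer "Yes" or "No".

Execution trace:
Initial: [t0]cbbabcbb
Step 1: δ(t0, c) = (t2, c, L) → [t2]□cbbabcbb
Step 2: δ(t2, □) = (t0, c, R) → c[t0]cbbabcbb
Step 3: δ(t0, c) = (t2, c, L) → [t2]ccbbabcbb
Step 4: δ(t2, c) = (tA, c, R) → c[tA]cbbabcbb

The machine reaches the accept state tA and halts.
The machine halted after 4 steps (within the 30-step bound).

Answer: Yes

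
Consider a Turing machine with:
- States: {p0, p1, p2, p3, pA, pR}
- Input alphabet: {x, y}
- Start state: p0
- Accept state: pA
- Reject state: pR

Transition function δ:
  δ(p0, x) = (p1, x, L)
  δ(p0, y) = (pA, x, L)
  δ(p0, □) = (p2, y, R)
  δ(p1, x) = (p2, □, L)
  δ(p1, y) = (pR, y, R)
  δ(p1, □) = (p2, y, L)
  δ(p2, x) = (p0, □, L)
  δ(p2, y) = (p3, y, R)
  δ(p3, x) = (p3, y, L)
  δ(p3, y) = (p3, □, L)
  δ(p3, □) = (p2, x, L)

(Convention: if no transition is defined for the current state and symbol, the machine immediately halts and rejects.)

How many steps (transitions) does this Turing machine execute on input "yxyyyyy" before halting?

Execution trace:
Initial: [p0]yxyyyyy
Step 1: δ(p0, y) = (pA, x, L) → [pA]□xxyyyyy

The machine reaches the accept state pA and halts.

The machine executed 1 step before halting.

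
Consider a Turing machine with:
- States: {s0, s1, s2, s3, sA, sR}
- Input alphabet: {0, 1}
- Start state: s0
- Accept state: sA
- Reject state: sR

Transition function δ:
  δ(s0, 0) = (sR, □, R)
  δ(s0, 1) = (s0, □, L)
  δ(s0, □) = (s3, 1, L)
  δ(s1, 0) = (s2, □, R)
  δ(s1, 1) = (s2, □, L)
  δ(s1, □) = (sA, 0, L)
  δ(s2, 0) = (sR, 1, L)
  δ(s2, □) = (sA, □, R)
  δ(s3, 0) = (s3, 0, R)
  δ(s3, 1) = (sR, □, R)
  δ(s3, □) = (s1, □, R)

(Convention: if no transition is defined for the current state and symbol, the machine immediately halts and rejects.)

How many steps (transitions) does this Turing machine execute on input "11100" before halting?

Execution trace:
Initial: [s0]11100
Step 1: δ(s0, 1) = (s0, □, L) → [s0]□□1100
Step 2: δ(s0, □) = (s3, 1, L) → [s3]□1□1100
Step 3: δ(s3, □) = (s1, □, R) → □[s1]1□1100
Step 4: δ(s1, 1) = (s2, □, L) → [s2]□□□1100
Step 5: δ(s2, □) = (sA, □, R) → □[sA]□□1100

The machine reaches the accept state sA and halts.

The machine executed 5 steps before halting.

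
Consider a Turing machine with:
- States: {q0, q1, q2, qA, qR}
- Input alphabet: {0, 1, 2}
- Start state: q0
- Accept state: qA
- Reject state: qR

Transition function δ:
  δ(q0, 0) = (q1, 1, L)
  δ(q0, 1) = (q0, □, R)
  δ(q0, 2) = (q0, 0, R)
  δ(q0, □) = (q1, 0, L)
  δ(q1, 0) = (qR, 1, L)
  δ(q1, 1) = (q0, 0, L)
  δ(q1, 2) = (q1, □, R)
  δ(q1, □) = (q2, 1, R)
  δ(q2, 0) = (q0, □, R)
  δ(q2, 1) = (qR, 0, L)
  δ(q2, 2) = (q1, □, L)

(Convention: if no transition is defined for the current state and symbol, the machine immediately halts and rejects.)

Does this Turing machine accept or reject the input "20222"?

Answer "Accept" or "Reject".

Execution trace:
Initial: [q0]20222
Step 1: δ(q0, 2) = (q0, 0, R) → 0[q0]0222
Step 2: δ(q0, 0) = (q1, 1, L) → [q1]01222
Step 3: δ(q1, 0) = (qR, 1, L) → [qR]□11222

The machine reaches the reject state qR and halts.

Answer: Reject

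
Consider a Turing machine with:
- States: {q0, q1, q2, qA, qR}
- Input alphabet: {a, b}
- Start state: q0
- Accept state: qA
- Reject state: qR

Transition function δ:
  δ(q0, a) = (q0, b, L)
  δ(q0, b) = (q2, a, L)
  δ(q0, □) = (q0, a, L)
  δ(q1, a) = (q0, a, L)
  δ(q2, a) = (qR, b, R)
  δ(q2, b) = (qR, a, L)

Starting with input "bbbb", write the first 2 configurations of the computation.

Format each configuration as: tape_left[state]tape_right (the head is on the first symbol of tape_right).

Transitions applied:
Step 1: δ(q0, b) = (q2, a, L)

The first 2 configurations are:
[q0]bbbb ⊢ [q2]□abbb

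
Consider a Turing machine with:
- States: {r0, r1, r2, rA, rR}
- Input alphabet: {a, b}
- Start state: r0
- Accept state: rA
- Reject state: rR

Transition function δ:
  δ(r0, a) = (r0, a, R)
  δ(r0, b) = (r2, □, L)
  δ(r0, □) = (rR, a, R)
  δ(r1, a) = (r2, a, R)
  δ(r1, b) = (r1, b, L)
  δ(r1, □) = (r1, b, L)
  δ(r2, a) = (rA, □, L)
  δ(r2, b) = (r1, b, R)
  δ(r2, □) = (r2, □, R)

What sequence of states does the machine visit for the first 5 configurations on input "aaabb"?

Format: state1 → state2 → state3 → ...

Execution trace:
Initial: [r0]aaabb
Step 1: δ(r0, a) = (r0, a, R) → a[r0]aabb
Step 2: δ(r0, a) = (r0, a, R) → aa[r0]abb
Step 3: δ(r0, a) = (r0, a, R) → aaa[r0]bb
Step 4: δ(r0, b) = (r2, □, L) → aa[r2]a□b

State sequence: r0 → r0 → r0 → r0 → r2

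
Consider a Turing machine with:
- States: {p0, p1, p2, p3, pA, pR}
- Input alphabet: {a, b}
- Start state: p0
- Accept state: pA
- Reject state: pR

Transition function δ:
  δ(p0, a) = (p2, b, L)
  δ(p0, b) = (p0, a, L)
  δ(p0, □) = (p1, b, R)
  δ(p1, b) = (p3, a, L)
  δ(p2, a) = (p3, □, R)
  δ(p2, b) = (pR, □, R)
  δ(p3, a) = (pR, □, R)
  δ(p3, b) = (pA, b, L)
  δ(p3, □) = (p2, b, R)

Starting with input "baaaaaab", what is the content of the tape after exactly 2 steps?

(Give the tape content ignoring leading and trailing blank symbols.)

Execution trace:
Initial: [p0]baaaaaab
Step 1: δ(p0, b) = (p0, a, L) → [p0]□aaaaaaab
Step 2: δ(p0, □) = (p1, b, R) → b[p1]aaaaaaab

No transition is defined for δ(p1, a). By convention the machine halts and rejects.

After 2 steps, the tape (ignoring leading/trailing blanks) is: baaaaaaab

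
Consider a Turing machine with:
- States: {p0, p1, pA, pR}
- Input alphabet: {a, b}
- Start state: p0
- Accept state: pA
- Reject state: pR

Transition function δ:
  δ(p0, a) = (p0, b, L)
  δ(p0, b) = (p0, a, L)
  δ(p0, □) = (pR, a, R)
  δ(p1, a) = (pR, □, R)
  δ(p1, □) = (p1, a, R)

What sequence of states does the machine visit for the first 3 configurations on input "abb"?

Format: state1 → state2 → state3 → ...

Execution trace:
Initial: [p0]abb
Step 1: δ(p0, a) = (p0, b, L) → [p0]□bbb
Step 2: δ(p0, □) = (pR, a, R) → a[pR]bbb

The machine reaches the reject state pR and halts.

State sequence: p0 → p0 → pR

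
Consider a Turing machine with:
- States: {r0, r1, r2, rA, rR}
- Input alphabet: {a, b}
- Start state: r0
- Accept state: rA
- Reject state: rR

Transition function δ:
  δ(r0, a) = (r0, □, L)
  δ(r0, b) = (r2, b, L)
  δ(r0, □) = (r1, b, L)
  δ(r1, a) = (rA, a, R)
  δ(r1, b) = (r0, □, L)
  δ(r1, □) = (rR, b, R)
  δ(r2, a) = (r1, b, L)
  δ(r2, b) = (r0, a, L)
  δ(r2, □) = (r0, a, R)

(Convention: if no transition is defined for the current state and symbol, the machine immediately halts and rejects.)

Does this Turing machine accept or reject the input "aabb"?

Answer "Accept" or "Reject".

Execution trace:
Initial: [r0]aabb
Step 1: δ(r0, a) = (r0, □, L) → [r0]□□abb
Step 2: δ(r0, □) = (r1, b, L) → [r1]□b□abb
Step 3: δ(r1, □) = (rR, b, R) → b[rR]b□abb

The machine reaches the reject state rR and halts.

Answer: Reject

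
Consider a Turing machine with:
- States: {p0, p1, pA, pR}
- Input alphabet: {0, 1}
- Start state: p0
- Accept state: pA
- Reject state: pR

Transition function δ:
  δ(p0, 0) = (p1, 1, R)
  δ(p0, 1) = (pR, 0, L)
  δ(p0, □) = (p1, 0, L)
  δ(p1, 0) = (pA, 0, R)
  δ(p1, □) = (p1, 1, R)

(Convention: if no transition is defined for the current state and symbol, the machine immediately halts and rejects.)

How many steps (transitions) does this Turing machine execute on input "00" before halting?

Execution trace:
Initial: [p0]00
Step 1: δ(p0, 0) = (p1, 1, R) → 1[p1]0
Step 2: δ(p1, 0) = (pA, 0, R) → 10[pA]□

The machine reaches the accept state pA and halts.

The machine executed 2 steps before halting.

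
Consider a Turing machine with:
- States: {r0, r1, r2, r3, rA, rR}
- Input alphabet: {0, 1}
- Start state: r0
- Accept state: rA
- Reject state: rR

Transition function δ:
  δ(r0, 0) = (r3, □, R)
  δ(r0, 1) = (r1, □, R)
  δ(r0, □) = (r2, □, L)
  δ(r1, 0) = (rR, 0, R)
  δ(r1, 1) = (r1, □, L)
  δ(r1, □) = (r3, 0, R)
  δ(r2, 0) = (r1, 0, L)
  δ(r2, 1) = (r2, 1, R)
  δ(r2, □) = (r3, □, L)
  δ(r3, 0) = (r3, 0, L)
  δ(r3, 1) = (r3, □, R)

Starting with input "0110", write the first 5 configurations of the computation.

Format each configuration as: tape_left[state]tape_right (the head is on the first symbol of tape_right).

Transitions applied:
Step 1: δ(r0, 0) = (r3, □, R)
Step 2: δ(r3, 1) = (r3, □, R)
Step 3: δ(r3, 1) = (r3, □, R)
Step 4: δ(r3, 0) = (r3, 0, L)

The first 5 configurations are:
[r0]0110 ⊢ □[r3]110 ⊢ □□[r3]10 ⊢ □□□[r3]0 ⊢ □□[r3]□0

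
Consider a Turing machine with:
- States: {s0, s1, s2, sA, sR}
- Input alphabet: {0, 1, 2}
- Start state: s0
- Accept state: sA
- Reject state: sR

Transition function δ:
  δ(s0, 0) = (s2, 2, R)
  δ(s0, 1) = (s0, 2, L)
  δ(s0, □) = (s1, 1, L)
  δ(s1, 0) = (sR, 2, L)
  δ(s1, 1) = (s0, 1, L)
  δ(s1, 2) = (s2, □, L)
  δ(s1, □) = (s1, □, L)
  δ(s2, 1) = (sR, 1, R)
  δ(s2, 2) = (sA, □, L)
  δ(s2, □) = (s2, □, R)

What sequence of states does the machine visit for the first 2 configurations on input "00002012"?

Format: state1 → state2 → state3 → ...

Execution trace:
Initial: [s0]00002012
Step 1: δ(s0, 0) = (s2, 2, R) → 2[s2]0002012

No transition is defined for δ(s2, 0). By convention the machine halts and rejects.

State sequence: s0 → s2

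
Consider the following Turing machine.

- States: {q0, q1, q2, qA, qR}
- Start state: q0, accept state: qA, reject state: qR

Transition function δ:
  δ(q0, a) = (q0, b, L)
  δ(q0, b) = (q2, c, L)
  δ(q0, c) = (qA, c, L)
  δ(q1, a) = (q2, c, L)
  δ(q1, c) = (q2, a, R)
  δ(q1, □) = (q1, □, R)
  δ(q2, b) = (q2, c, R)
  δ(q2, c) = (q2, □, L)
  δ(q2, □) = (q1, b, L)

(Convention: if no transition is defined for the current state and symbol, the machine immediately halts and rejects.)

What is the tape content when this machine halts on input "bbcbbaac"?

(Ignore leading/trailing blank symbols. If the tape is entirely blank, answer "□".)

Execution trace:
Initial: [q0]bbcbbaac
Step 1: δ(q0, b) = (q2, c, L) → [q2]□cbcbbaac
Step 2: δ(q2, □) = (q1, b, L) → [q1]□bcbcbbaac
Step 3: δ(q1, □) = (q1, □, R) → □[q1]bcbcbbaac

No transition is defined for δ(q1, b). By convention the machine halts and rejects.

Final tape (ignoring leading/trailing blanks): bcbcbbaac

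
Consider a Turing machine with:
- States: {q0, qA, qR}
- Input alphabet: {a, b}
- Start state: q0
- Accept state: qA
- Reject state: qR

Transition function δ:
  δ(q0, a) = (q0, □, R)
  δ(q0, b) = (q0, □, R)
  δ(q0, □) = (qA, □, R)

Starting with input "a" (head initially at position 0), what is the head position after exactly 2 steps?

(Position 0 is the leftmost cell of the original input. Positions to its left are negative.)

Execution trace (head position shown):
Step 0: [q0]a  (head at position 0)
Step 1: move right → □[q0]□  (head at position 1)
Step 2: move right → □□[qA]□  (head at position 2)

After 2 steps, the head is at position 2.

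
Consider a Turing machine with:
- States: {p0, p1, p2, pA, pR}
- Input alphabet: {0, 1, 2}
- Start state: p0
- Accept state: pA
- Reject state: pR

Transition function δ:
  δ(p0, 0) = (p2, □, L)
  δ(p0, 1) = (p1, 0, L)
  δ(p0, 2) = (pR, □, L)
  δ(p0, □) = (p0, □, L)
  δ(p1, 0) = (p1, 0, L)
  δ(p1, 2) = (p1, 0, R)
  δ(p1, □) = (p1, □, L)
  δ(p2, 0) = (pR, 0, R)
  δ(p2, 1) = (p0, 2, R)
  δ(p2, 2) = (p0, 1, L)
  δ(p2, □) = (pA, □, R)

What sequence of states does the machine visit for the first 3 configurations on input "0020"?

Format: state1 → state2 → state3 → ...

Execution trace:
Initial: [p0]0020
Step 1: δ(p0, 0) = (p2, □, L) → [p2]□□020
Step 2: δ(p2, □) = (pA, □, R) → □[pA]□020

The machine reaches the accept state pA and halts.

State sequence: p0 → p2 → pA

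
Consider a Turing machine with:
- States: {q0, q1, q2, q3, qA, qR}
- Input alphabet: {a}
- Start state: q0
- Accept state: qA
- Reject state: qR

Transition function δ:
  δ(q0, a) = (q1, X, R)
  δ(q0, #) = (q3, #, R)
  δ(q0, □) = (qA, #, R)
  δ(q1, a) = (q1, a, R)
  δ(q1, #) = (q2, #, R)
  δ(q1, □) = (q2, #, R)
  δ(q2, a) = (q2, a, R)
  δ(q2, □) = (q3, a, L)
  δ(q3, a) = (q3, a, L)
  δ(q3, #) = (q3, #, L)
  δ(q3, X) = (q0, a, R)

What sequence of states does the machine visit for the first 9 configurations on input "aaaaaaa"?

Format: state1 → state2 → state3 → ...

Execution trace:
Initial: [q0]aaaaaaa
Step 1: δ(q0, a) = (q1, X, R) → X[q1]aaaaaa
Step 2: δ(q1, a) = (q1, a, R) → Xa[q1]aaaaa
Step 3: δ(q1, a) = (q1, a, R) → Xaa[q1]aaaa
Step 4: δ(q1, a) = (q1, a, R) → Xaaa[q1]aaa
Step 5: δ(q1, a) = (q1, a, R) → Xaaaa[q1]aa
Step 6: δ(q1, a) = (q1, a, R) → Xaaaaa[q1]a
Step 7: δ(q1, a) = (q1, a, R) → Xaaaaaa[q1]□
Step 8: δ(q1, □) = (q2, #, R) → Xaaaaaa#[q2]□

State sequence: q0 → q1 → q1 → q1 → q1 → q1 → q1 → q1 → q2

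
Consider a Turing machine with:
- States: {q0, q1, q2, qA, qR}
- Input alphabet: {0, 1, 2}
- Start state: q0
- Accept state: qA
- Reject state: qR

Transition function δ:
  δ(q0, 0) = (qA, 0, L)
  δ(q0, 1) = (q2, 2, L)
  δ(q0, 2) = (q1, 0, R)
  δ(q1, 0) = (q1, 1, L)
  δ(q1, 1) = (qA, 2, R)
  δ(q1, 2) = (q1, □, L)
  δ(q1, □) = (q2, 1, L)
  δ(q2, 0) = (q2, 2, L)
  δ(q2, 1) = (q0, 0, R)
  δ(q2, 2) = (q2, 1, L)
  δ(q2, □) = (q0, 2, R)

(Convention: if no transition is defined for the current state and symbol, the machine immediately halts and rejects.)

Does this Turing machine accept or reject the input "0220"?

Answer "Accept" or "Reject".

Execution trace:
Initial: [q0]0220
Step 1: δ(q0, 0) = (qA, 0, L) → [qA]□0220

The machine reaches the accept state qA and halts.

Answer: Accept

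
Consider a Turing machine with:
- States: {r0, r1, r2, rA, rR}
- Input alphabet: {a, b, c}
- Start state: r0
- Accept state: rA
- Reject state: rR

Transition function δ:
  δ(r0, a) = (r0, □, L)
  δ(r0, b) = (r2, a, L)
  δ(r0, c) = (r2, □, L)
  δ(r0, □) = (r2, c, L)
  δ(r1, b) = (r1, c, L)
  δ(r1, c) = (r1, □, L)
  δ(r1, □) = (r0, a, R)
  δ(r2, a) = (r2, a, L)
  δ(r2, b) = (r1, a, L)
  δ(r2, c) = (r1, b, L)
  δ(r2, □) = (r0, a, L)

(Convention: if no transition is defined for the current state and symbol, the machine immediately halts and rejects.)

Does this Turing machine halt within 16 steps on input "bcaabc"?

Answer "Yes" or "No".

Execution trace:
Initial: [r0]bcaabc
Step 1: δ(r0, b) = (r2, a, L) → [r2]□acaabc
Step 2: δ(r2, □) = (r0, a, L) → [r0]□aacaabc
Step 3: δ(r0, □) = (r2, c, L) → [r2]□caacaabc
Step 4: δ(r2, □) = (r0, a, L) → [r0]□acaacaabc
Step 5: δ(r0, □) = (r2, c, L) → [r2]□cacaacaabc
Step 6: δ(r2, □) = (r0, a, L) → [r0]□acacaacaabc
Step 7: δ(r0, □) = (r2, c, L) → [r2]□cacacaacaabc
Step 8: δ(r2, □) = (r0, a, L) → [r0]□acacacaacaabc
Step 9: δ(r0, □) = (r2, c, L) → [r2]□cacacacaacaabc
Step 10: δ(r2, □) = (r0, a, L) → [r0]□acacacacaacaabc
Step 11: δ(r0, □) = (r2, c, L) → [r2]□cacacacacaacaabc
Step 12: δ(r2, □) = (r0, a, L) → [r0]□acacacacacaacaabc
Step 13: δ(r0, □) = (r2, c, L) → [r2]□cacacacacacaacaabc
Step 14: δ(r2, □) = (r0, a, L) → [r0]□acacacacacacaacaabc
Step 15: δ(r0, □) = (r2, c, L) → [r2]□cacacacacacacaacaabc
Step 16: δ(r2, □) = (r0, a, L) → [r0]□acacacacacacacaacaabc

The machine has not reached a halting state after 16 steps.
The machine did not halt within the 16-step bound.

Answer: No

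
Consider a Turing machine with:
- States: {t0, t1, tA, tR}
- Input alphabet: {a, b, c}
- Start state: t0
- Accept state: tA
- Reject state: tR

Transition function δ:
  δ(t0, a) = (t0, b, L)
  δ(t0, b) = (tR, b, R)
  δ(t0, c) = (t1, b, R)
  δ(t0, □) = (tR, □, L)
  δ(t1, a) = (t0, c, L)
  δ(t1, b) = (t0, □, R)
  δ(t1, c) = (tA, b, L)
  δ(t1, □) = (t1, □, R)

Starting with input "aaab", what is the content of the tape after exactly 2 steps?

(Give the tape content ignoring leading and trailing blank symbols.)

Execution trace:
Initial: [t0]aaab
Step 1: δ(t0, a) = (t0, b, L) → [t0]□baab
Step 2: δ(t0, □) = (tR, □, L) → [tR]□□baab

The machine reaches the reject state tR and halts.

After 2 steps, the tape (ignoring leading/trailing blanks) is: baab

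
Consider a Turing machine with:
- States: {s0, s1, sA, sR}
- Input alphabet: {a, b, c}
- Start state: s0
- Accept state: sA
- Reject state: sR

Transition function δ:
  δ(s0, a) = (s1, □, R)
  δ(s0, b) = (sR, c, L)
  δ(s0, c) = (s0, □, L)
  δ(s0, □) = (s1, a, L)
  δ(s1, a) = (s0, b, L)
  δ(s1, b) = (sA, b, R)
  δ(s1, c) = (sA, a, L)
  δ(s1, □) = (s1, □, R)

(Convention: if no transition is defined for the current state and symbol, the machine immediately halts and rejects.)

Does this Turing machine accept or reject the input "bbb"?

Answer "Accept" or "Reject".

Execution trace:
Initial: [s0]bbb
Step 1: δ(s0, b) = (sR, c, L) → [sR]□cbb

The machine reaches the reject state sR and halts.

Answer: Reject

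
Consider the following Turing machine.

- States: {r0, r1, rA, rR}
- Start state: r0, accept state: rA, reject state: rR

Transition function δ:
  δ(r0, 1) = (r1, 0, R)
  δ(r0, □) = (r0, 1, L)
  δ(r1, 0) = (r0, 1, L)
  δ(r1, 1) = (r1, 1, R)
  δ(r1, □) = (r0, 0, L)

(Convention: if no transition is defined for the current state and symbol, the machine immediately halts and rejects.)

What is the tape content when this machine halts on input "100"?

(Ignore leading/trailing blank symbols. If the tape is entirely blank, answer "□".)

Execution trace:
Initial: [r0]100
Step 1: δ(r0, 1) = (r1, 0, R) → 0[r1]00
Step 2: δ(r1, 0) = (r0, 1, L) → [r0]010

No transition is defined for δ(r0, 0). By convention the machine halts and rejects.

Final tape (ignoring leading/trailing blanks): 010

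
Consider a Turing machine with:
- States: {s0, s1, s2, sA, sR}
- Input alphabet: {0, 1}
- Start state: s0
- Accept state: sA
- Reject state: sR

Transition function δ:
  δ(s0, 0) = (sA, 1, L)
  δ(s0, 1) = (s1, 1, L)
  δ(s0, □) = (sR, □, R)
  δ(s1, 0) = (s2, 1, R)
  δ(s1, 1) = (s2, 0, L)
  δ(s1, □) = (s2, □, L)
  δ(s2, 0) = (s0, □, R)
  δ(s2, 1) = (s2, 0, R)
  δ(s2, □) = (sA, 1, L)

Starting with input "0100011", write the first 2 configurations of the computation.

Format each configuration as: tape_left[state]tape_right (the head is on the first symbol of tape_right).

Transitions applied:
Step 1: δ(s0, 0) = (sA, 1, L)

The first 2 configurations are:
[s0]0100011 ⊢ [sA]□1100011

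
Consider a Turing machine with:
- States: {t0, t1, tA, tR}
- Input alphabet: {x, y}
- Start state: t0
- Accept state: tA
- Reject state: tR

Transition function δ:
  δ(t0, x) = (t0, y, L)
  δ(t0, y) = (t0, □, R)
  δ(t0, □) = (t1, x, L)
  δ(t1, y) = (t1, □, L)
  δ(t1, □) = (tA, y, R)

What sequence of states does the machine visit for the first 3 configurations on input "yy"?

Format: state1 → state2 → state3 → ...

Execution trace:
Initial: [t0]yy
Step 1: δ(t0, y) = (t0, □, R) → □[t0]y
Step 2: δ(t0, y) = (t0, □, R) → □□[t0]□

State sequence: t0 → t0 → t0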